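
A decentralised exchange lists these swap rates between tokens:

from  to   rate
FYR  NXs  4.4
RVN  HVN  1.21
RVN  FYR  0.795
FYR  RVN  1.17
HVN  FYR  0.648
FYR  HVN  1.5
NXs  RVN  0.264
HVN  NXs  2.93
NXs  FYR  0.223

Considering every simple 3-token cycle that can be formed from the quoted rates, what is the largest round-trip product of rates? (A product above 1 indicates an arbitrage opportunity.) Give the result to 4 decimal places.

0.9801

HVN→NXs→FYR→HVN: 2.93 × 0.223 × 1.5 = 0.98009
HVN→NXs→RVN→HVN: 2.93 × 0.264 × 1.21 = 0.93596
NXs→RVN→FYR→NXs: 0.264 × 0.795 × 4.4 = 0.92347
HVN→FYR→RVN→HVN: 0.648 × 1.17 × 1.21 = 0.91737
Maximum is HVN→NXs→FYR→HVN at 0.9801; no arbitrage — every cycle loses value.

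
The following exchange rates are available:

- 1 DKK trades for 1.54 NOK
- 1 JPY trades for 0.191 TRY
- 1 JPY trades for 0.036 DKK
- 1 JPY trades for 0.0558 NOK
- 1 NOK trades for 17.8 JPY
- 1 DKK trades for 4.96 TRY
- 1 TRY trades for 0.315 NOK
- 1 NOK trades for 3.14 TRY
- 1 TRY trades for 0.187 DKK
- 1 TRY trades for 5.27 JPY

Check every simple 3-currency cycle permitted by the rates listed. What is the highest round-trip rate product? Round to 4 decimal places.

NOK→JPY→TRY→NOK: 17.8 × 0.191 × 0.315 = 1.07094
NOK→JPY→DKK→NOK: 17.8 × 0.036 × 1.54 = 0.98683
JPY→DKK→TRY→JPY: 0.036 × 4.96 × 5.27 = 0.94101
NOK→TRY→JPY→NOK: 3.14 × 5.27 × 0.0558 = 0.92337
NOK→TRY→DKK→NOK: 3.14 × 0.187 × 1.54 = 0.90426
Maximum is NOK→JPY→TRY→NOK at 1.0709; arbitrage exists.

1.0709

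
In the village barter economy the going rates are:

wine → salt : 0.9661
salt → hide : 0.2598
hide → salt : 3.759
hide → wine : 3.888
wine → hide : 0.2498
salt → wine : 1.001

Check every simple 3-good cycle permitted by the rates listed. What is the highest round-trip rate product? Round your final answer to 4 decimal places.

0.9759

hide→wine→salt→hide: 3.888 × 0.9661 × 0.2598 = 0.97586
hide→salt→wine→hide: 3.759 × 1.001 × 0.2498 = 0.93994
Maximum is hide→wine→salt→hide at 0.9759; no arbitrage — every cycle loses value.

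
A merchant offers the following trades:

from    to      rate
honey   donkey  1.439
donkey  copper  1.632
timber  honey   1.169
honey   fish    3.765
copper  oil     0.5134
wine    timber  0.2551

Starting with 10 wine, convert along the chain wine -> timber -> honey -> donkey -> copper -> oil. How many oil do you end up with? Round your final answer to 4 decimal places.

10 wine × 0.2551 = 2.551 timber
2.551 timber × 1.169 = 2.982119 honey
2.982119 honey × 1.439 = 4.291269241 donkey
4.291269241 donkey × 1.632 = 7.003351401312 copper
7.003351401312 copper × 0.5134 = 3.5955206094335808 oil

3.5955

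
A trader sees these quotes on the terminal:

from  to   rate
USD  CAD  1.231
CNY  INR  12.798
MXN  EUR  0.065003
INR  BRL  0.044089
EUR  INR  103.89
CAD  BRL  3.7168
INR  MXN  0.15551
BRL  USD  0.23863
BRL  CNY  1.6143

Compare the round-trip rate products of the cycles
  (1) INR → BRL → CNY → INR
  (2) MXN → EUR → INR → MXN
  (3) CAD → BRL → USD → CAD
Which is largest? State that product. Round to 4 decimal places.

1.0918

(1) 0.044089 × 1.6143 × 12.798 = 0.91087
(2) 0.065003 × 103.89 × 0.15551 = 1.05018
(3) 3.7168 × 0.23863 × 1.231 = 1.09182
Highest is cycle (3) at 1.0918 (>1, arbitrage).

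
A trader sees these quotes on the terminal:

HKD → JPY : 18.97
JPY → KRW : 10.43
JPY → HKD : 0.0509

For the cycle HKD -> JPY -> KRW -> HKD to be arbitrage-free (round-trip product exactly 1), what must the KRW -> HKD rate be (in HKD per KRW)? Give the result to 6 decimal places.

Known legs of the cycle: 18.97 × 10.43 = 197.8571
For no arbitrage the full-cycle product must be 1, so the missing rate is 1 / 197.8571 ≈ 0.00505415.

0.005054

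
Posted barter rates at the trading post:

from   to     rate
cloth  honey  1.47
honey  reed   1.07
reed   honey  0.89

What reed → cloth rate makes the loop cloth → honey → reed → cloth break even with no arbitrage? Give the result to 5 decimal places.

0.63577

Known legs of the cycle: 1.47 × 1.07 = 1.5729
For no arbitrage the full-cycle product must be 1, so the missing rate is 1 / 1.5729 ≈ 0.6357683.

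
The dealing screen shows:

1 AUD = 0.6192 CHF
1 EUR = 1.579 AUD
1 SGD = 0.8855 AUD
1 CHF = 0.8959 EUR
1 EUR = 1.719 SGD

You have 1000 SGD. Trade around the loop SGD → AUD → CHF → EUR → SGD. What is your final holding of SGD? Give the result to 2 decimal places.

1000 SGD × 0.8855 = 885.5 AUD
885.5 AUD × 0.6192 = 548.3016 CHF
548.3016 CHF × 0.8959 = 491.22340344 EUR
491.22340344 EUR × 1.719 = 844.41303051336 SGD

844.41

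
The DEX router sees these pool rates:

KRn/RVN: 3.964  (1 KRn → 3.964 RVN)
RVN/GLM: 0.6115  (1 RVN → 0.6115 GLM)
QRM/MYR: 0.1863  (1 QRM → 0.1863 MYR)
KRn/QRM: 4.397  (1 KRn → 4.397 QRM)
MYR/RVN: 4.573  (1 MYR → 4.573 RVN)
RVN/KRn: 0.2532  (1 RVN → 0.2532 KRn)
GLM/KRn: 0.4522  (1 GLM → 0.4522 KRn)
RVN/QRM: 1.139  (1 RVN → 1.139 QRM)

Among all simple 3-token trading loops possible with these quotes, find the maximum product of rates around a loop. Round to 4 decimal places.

1.0961

GLM→KRn→RVN→GLM: 0.4522 × 3.964 × 0.6115 = 1.09613
RVN→QRM→MYR→RVN: 1.139 × 0.1863 × 4.573 = 0.97037
Maximum is GLM→KRn→RVN→GLM at 1.0961; arbitrage exists.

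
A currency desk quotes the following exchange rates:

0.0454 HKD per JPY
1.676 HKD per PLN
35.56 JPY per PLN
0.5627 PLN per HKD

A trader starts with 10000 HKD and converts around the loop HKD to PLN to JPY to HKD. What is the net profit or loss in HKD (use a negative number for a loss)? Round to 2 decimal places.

10000 HKD × 0.5627 = 5627 PLN
5627 PLN × 35.56 = 200096.12 JPY
200096.12 JPY × 0.0454 = 9084.363848 HKD
Net change: 9084.363848 − 10000 = -915.636152 HKD

-915.64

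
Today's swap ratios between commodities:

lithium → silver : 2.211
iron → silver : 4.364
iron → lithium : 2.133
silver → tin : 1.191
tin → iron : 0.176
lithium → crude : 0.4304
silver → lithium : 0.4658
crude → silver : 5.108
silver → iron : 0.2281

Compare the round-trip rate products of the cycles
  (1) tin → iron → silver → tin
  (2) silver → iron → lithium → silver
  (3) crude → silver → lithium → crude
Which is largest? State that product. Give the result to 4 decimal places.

(1) 0.176 × 4.364 × 1.191 = 0.91476
(2) 0.2281 × 2.133 × 2.211 = 1.07573
(3) 5.108 × 0.4658 × 0.4304 = 1.02405
Highest is cycle (2) at 1.0757 (>1, arbitrage).

1.0757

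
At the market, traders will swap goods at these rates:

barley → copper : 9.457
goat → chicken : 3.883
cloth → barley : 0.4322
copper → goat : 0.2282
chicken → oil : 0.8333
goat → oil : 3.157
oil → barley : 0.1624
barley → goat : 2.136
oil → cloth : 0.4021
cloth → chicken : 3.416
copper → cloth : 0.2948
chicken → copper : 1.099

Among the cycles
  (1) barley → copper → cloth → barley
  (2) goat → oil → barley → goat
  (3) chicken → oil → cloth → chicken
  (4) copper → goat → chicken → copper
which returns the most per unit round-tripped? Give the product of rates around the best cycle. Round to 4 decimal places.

(1) 9.457 × 0.2948 × 0.4322 = 1.20494
(2) 3.157 × 0.1624 × 2.136 = 1.09512
(3) 0.8333 × 0.4021 × 3.416 = 1.14460
(4) 0.2282 × 3.883 × 1.099 = 0.97382
Highest is cycle (1) at 1.2049 (>1, arbitrage).

1.2049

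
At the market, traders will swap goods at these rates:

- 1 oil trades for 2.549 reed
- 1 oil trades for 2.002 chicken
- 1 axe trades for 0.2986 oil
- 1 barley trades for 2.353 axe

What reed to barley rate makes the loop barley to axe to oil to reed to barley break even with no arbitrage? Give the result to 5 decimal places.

Known legs of the cycle: 2.353 × 0.2986 × 2.549 = 1.7909421842
For no arbitrage the full-cycle product must be 1, so the missing rate is 1 / 1.7909421842 ≈ 0.5583653.

0.55837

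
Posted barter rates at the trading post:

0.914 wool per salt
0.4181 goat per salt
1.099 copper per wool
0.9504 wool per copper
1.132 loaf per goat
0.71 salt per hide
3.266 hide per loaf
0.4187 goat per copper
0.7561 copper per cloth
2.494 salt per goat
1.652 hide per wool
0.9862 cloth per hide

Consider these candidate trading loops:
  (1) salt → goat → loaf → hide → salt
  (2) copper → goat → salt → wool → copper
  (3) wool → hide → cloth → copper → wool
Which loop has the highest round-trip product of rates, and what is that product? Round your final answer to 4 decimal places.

(1) 0.4181 × 1.132 × 3.266 × 0.71 = 1.09749
(2) 0.4187 × 2.494 × 0.914 × 1.099 = 1.04892
(3) 1.652 × 0.9862 × 0.7561 × 0.9504 = 1.17074
Highest is cycle (3) at 1.1707 (>1, arbitrage).

1.1707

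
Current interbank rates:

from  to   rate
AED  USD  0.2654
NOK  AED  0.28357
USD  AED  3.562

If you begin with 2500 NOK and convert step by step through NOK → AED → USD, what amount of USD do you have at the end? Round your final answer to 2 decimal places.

2500 NOK × 0.28357 = 708.925 AED
708.925 AED × 0.2654 = 188.148695 USD

188.15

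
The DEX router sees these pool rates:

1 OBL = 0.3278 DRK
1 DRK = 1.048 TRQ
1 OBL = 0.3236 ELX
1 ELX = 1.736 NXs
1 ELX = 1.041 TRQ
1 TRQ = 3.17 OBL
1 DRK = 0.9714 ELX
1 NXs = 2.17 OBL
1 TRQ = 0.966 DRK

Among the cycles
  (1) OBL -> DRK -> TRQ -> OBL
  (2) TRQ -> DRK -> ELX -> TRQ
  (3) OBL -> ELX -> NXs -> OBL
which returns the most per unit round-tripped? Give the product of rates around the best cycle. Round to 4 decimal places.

1.2190

(1) 0.3278 × 1.048 × 3.17 = 1.08900
(2) 0.966 × 0.9714 × 1.041 = 0.97685
(3) 0.3236 × 1.736 × 2.17 = 1.21904
Highest is cycle (3) at 1.2190 (>1, arbitrage).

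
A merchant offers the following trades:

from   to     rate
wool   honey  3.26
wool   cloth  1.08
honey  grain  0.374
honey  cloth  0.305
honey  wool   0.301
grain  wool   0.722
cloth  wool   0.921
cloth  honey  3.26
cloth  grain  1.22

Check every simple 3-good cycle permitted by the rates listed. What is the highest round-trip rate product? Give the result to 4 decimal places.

1.0598

wool→cloth→honey→wool: 1.08 × 3.26 × 0.301 = 1.05976
grain→wool→cloth→grain: 0.722 × 1.08 × 1.22 = 0.95131
wool→honey→cloth→wool: 3.26 × 0.305 × 0.921 = 0.91575
grain→wool→honey→grain: 0.722 × 3.26 × 0.374 = 0.88029
Maximum is wool→cloth→honey→wool at 1.0598; arbitrage exists.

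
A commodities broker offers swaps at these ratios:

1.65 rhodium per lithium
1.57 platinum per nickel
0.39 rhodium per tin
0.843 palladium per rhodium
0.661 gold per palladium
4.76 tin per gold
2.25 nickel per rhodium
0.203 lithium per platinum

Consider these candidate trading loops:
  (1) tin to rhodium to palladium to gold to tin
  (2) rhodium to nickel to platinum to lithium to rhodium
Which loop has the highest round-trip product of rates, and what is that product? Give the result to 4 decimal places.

(1) 0.39 × 0.843 × 0.661 × 4.76 = 1.03443
(2) 2.25 × 1.57 × 0.203 × 1.65 = 1.18321
Highest is cycle (2) at 1.1832 (>1, arbitrage).

1.1832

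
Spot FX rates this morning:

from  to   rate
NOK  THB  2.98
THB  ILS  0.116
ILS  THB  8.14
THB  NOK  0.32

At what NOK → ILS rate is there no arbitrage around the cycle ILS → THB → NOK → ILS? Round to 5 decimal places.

0.38391

Known legs of the cycle: 8.14 × 0.32 = 2.6048
For no arbitrage the full-cycle product must be 1, so the missing rate is 1 / 2.6048 ≈ 0.3839066.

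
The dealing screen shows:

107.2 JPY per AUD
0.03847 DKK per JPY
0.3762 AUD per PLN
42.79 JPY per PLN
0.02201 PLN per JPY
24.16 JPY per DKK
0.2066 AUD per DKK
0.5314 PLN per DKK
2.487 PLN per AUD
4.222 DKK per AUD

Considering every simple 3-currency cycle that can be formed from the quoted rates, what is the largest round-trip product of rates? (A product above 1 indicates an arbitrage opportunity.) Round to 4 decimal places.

0.8876

AUD→JPY→PLN→AUD: 107.2 × 0.02201 × 0.3762 = 0.88763
PLN→JPY→DKK→PLN: 42.79 × 0.03847 × 0.5314 = 0.87475
AUD→JPY→DKK→AUD: 107.2 × 0.03847 × 0.2066 = 0.85202
AUD→DKK→PLN→AUD: 4.222 × 0.5314 × 0.3762 = 0.84403
Maximum is AUD→JPY→PLN→AUD at 0.8876; no arbitrage — every cycle loses value.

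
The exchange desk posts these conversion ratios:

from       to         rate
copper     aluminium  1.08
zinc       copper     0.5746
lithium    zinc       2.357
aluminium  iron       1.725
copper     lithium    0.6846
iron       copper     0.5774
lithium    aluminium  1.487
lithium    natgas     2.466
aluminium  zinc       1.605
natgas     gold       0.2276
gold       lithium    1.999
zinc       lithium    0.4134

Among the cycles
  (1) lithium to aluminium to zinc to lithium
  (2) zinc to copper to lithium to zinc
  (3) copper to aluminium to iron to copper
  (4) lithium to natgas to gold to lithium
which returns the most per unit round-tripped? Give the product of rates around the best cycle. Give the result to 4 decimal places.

(1) 1.487 × 1.605 × 0.4134 = 0.98663
(2) 0.5746 × 0.6846 × 2.357 = 0.92718
(3) 1.08 × 1.725 × 0.5774 = 1.07570
(4) 2.466 × 0.2276 × 1.999 = 1.12196
Highest is cycle (4) at 1.1220 (>1, arbitrage).

1.1220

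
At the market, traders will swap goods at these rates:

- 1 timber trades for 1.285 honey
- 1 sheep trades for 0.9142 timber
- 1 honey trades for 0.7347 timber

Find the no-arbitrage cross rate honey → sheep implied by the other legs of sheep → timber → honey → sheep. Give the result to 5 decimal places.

Known legs of the cycle: 0.9142 × 1.285 = 1.174747
For no arbitrage the full-cycle product must be 1, so the missing rate is 1 / 1.174747 ≈ 0.8512471.

0.85125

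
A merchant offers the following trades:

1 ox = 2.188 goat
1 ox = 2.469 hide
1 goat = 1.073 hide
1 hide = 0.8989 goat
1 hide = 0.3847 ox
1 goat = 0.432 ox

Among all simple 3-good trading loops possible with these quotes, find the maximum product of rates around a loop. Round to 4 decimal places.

goat→ox→hide→goat: 0.432 × 2.469 × 0.8989 = 0.95877
goat→hide→ox→goat: 1.073 × 0.3847 × 2.188 = 0.90317
Maximum is goat→ox→hide→goat at 0.9588; no arbitrage — every cycle loses value.

0.9588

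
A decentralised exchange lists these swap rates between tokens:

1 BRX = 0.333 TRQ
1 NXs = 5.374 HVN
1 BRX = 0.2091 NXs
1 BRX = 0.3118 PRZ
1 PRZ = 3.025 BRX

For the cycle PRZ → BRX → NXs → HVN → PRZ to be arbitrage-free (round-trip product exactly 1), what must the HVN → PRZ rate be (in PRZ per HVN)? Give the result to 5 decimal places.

0.29419

Known legs of the cycle: 3.025 × 0.2091 × 5.374 = 3.399202785
For no arbitrage the full-cycle product must be 1, so the missing rate is 1 / 3.399202785 ≈ 0.2941866.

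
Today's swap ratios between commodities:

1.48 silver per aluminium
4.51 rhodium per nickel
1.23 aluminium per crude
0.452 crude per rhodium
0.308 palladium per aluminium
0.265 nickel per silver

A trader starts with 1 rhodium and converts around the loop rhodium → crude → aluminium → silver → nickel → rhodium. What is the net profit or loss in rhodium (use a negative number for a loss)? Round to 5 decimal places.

-0.01661

1 rhodium × 0.452 = 0.452 crude
0.452 crude × 1.23 = 0.55596 aluminium
0.55596 aluminium × 1.48 = 0.8228208 silver
0.8228208 silver × 0.265 = 0.218047512 nickel
0.218047512 nickel × 4.51 = 0.98339427912 rhodium
Net change: 0.98339427912 − 1 = -0.01660572088 rhodium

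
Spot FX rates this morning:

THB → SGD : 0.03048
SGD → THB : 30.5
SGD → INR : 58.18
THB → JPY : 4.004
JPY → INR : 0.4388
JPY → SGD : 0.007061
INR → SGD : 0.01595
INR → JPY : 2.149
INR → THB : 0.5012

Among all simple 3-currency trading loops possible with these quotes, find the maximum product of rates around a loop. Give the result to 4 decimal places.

SGD→INR→THB→SGD: 58.18 × 0.5012 × 0.03048 = 0.88879
SGD→INR→JPY→SGD: 58.18 × 2.149 × 0.007061 = 0.88283
JPY→INR→THB→JPY: 0.4388 × 0.5012 × 4.004 = 0.88059
SGD→THB→JPY→SGD: 30.5 × 4.004 × 0.007061 = 0.86230
Maximum is SGD→INR→THB→SGD at 0.8888; no arbitrage — every cycle loses value.

0.8888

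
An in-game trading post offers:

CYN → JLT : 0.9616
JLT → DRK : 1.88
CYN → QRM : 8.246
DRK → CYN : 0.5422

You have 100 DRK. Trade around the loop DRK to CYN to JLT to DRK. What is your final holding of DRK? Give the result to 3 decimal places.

100 DRK × 0.5422 = 54.22 CYN
54.22 CYN × 0.9616 = 52.137952 JLT
52.137952 JLT × 1.88 = 98.01934976 DRK

98.019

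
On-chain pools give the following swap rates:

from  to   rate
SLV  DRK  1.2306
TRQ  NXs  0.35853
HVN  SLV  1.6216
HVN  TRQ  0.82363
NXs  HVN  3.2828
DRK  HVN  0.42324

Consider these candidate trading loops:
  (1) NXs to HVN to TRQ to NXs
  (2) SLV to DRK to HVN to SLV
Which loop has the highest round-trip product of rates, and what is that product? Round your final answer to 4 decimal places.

0.9694

(1) 3.2828 × 0.82363 × 0.35853 = 0.96940
(2) 1.2306 × 0.42324 × 1.6216 = 0.84459
Highest is cycle (1) at 0.9694 (≤1, no arbitrage).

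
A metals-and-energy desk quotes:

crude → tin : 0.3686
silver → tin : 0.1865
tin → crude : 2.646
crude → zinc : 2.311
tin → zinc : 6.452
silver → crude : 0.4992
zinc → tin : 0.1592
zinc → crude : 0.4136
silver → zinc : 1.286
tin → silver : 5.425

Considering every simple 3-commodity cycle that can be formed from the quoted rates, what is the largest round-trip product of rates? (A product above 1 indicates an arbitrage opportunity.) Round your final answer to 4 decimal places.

silver→zinc→tin→silver: 1.286 × 0.1592 × 5.425 = 1.11067
silver→crude→tin→silver: 0.4992 × 0.3686 × 5.425 = 0.99823
tin→zinc→crude→tin: 6.452 × 0.4136 × 0.3686 = 0.98363
tin→crude→zinc→tin: 2.646 × 2.311 × 0.1592 = 0.97349
Maximum is silver→zinc→tin→silver at 1.1107; arbitrage exists.

1.1107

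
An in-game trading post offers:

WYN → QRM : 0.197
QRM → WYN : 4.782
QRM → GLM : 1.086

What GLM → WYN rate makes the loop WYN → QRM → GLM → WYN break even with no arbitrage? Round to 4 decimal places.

4.6742

Known legs of the cycle: 0.197 × 1.086 = 0.213942
For no arbitrage the full-cycle product must be 1, so the missing rate is 1 / 0.213942 ≈ 4.674164.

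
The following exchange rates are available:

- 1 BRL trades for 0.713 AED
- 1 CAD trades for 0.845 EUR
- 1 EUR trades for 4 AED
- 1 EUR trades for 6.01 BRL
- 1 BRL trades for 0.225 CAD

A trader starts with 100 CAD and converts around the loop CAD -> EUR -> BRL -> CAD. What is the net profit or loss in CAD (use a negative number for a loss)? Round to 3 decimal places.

14.265

100 CAD × 0.845 = 84.5 EUR
84.5 EUR × 6.01 = 507.845 BRL
507.845 BRL × 0.225 = 114.265125 CAD
Net change: 114.265125 − 100 = 14.265125 CAD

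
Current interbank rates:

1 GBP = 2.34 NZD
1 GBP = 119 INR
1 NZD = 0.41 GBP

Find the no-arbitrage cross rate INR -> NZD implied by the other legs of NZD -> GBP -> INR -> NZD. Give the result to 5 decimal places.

0.02050

Known legs of the cycle: 0.41 × 119 = 48.79
For no arbitrage the full-cycle product must be 1, so the missing rate is 1 / 48.79 ≈ 0.0204960.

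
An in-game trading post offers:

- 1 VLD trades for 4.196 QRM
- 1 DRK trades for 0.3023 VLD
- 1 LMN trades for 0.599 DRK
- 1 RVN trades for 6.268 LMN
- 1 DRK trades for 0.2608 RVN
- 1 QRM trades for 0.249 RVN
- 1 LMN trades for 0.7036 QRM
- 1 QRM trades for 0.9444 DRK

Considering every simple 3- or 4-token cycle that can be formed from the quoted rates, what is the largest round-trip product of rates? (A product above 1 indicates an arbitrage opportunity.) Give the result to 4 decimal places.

QRM→DRK→VLD→QRM: 0.9444 × 0.3023 × 4.196 = 1.19792
QRM→RVN→LMN→QRM: 0.249 × 6.268 × 0.7036 = 1.09813
QRM→DRK→RVN→LMN→QRM: 0.9444 × 0.2608 × 6.268 × 0.7036 = 1.08622
DRK→RVN→LMN→DRK: 0.2608 × 6.268 × 0.599 = 0.97918
Maximum is QRM→DRK→VLD→QRM at 1.1979; arbitrage exists.

1.1979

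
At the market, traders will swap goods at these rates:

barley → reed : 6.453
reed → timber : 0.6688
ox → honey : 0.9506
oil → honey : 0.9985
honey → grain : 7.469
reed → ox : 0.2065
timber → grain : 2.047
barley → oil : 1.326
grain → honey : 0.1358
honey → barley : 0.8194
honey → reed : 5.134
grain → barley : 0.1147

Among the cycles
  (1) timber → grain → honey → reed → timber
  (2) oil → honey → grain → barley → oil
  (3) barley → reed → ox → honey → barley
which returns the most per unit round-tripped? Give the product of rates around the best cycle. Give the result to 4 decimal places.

(1) 2.047 × 0.1358 × 5.134 × 0.6688 = 0.95449
(2) 0.9985 × 7.469 × 0.1147 × 1.326 = 1.13427
(3) 6.453 × 0.2065 × 0.9506 × 0.8194 = 1.03795
Highest is cycle (2) at 1.1343 (>1, arbitrage).

1.1343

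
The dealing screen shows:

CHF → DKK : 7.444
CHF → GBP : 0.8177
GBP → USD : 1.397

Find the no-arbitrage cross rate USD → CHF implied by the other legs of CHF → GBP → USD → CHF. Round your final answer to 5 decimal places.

Known legs of the cycle: 0.8177 × 1.397 = 1.1423269
For no arbitrage the full-cycle product must be 1, so the missing rate is 1 / 1.1423269 ≈ 0.8754062.

0.87541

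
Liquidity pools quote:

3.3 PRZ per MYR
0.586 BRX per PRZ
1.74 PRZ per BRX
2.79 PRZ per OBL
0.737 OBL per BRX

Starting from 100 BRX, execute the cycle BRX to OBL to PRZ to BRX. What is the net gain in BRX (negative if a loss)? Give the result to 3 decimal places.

20.495

100 BRX × 0.737 = 73.7 OBL
73.7 OBL × 2.79 = 205.623 PRZ
205.623 PRZ × 0.586 = 120.495078 BRX
Net change: 120.495078 − 100 = 20.495078 BRX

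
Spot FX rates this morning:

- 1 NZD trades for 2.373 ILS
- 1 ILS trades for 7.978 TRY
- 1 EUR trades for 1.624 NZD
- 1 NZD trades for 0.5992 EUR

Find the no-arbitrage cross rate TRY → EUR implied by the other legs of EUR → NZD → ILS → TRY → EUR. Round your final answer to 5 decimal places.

Known legs of the cycle: 1.624 × 2.373 × 7.978 = 30.745233456
For no arbitrage the full-cycle product must be 1, so the missing rate is 1 / 30.745233456 ≈ 0.0325254.

0.03253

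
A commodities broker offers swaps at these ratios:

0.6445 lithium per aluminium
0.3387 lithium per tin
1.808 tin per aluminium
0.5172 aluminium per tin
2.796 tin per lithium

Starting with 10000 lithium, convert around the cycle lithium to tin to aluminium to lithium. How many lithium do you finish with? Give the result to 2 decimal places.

9320.06

10000 lithium × 2.796 = 27960 tin
27960 tin × 0.5172 = 14460.912 aluminium
14460.912 aluminium × 0.6445 = 9320.057784 lithium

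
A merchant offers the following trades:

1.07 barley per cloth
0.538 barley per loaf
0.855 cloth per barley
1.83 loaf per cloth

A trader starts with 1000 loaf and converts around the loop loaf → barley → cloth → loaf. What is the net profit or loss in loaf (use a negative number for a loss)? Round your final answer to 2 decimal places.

1000 loaf × 0.538 = 538 barley
538 barley × 0.855 = 459.99 cloth
459.99 cloth × 1.83 = 841.7817 loaf
Net change: 841.7817 − 1000 = -158.2183 loaf

-158.22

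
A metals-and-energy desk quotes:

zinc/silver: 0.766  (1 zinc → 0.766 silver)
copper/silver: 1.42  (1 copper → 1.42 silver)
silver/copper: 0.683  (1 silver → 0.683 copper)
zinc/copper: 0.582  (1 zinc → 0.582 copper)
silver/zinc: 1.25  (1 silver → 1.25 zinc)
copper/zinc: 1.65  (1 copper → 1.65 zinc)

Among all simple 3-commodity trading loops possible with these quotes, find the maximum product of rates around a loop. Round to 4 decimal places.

copper→silver→zinc→copper: 1.42 × 1.25 × 0.582 = 1.03305
copper→zinc→silver→copper: 1.65 × 0.766 × 0.683 = 0.86324
Maximum is copper→silver→zinc→copper at 1.0331; arbitrage exists.

1.0331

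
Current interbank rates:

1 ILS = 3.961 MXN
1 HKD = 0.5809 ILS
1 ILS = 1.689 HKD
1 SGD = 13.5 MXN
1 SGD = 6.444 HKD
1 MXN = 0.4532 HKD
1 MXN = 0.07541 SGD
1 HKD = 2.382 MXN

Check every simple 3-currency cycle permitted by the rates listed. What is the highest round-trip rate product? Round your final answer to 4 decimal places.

1.1575

HKD→MXN→SGD→HKD: 2.382 × 0.07541 × 6.444 = 1.15751
HKD→ILS→MXN→HKD: 0.5809 × 3.961 × 0.4532 = 1.04279
Maximum is HKD→MXN→SGD→HKD at 1.1575; arbitrage exists.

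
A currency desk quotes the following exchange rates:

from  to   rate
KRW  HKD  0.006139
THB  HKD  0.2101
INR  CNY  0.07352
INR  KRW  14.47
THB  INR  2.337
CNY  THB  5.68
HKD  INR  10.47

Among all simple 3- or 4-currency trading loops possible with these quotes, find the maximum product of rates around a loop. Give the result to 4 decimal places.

0.9759

INR→CNY→THB→INR: 0.07352 × 5.68 × 2.337 = 0.97592
INR→KRW→HKD→INR: 14.47 × 0.006139 × 10.47 = 0.93006
INR→CNY→THB→HKD→INR: 0.07352 × 5.68 × 0.2101 × 10.47 = 0.91860
Maximum is INR→CNY→THB→INR at 0.9759; no arbitrage — every cycle loses value.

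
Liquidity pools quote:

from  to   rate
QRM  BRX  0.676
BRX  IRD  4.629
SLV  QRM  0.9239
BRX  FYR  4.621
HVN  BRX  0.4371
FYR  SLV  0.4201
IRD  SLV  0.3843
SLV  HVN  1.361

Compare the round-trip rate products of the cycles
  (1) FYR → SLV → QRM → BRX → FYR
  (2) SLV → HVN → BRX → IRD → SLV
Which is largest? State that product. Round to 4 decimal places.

1.2124

(1) 0.4201 × 0.9239 × 0.676 × 4.621 = 1.21244
(2) 1.361 × 0.4371 × 4.629 × 0.3843 = 1.05827
Highest is cycle (1) at 1.2124 (>1, arbitrage).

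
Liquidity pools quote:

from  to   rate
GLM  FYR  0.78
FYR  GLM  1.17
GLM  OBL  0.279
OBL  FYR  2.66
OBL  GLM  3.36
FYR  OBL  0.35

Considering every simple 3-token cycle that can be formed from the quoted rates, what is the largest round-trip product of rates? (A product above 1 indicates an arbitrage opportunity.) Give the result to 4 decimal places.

OBL→GLM→FYR→OBL: 3.36 × 0.78 × 0.35 = 0.91728
OBL→FYR→GLM→OBL: 2.66 × 1.17 × 0.279 = 0.86830
Maximum is OBL→GLM→FYR→OBL at 0.9173; no arbitrage — every cycle loses value.

0.9173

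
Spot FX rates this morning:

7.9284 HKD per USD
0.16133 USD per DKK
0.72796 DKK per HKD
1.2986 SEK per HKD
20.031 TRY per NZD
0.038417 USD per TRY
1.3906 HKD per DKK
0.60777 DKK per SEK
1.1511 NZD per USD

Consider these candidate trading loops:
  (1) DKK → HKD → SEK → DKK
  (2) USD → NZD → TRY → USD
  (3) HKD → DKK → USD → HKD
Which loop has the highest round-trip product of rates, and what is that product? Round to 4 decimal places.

1.0975

(1) 1.3906 × 1.2986 × 0.60777 = 1.09753
(2) 1.1511 × 20.031 × 0.038417 = 0.88581
(3) 0.72796 × 0.16133 × 7.9284 = 0.93113
Highest is cycle (1) at 1.0975 (>1, arbitrage).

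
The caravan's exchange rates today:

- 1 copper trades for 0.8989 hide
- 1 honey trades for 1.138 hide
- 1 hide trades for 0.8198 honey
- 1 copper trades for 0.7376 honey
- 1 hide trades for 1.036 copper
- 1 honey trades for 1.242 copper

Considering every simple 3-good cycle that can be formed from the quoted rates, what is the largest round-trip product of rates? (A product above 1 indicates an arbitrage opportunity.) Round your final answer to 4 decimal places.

0.9153

copper→hide→honey→copper: 0.8989 × 0.8198 × 1.242 = 0.91525
copper→honey→hide→copper: 0.7376 × 1.138 × 1.036 = 0.86961
Maximum is copper→hide→honey→copper at 0.9153; no arbitrage — every cycle loses value.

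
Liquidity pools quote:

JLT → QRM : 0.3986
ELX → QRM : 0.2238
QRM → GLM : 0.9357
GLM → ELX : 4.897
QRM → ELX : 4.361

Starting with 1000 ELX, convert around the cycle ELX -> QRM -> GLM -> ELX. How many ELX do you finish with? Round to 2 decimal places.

1000 ELX × 0.2238 = 223.8 QRM
223.8 QRM × 0.9357 = 209.40966 GLM
209.40966 GLM × 4.897 = 1025.47910502 ELX

1025.48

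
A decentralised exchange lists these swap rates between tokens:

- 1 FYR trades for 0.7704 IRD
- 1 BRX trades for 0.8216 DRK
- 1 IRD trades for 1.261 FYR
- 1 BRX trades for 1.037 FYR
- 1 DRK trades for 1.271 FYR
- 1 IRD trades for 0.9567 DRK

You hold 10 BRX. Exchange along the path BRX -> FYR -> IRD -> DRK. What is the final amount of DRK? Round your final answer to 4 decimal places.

10 BRX × 1.037 = 10.37 FYR
10.37 FYR × 0.7704 = 7.989048 IRD
7.989048 IRD × 0.9567 = 7.6431222216 DRK

7.6431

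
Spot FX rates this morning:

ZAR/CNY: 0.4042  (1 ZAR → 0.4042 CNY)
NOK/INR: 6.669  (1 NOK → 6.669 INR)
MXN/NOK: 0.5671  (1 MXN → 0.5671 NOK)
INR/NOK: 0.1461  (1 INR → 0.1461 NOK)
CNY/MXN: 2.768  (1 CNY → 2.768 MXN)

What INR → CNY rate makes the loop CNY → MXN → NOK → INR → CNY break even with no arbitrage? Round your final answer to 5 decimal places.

Known legs of the cycle: 2.768 × 0.5671 × 6.669 = 10.4685480432
For no arbitrage the full-cycle product must be 1, so the missing rate is 1 / 10.4685480432 ≈ 0.0955242.

0.09552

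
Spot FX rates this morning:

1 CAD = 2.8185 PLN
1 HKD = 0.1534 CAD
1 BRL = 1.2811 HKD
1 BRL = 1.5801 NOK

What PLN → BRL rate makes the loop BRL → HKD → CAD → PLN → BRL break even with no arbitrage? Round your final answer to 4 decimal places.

Known legs of the cycle: 1.2811 × 0.1534 × 2.8185 = 0.55389370569
For no arbitrage the full-cycle product must be 1, so the missing rate is 1 / 0.55389370569 ≈ 1.805401.

1.8054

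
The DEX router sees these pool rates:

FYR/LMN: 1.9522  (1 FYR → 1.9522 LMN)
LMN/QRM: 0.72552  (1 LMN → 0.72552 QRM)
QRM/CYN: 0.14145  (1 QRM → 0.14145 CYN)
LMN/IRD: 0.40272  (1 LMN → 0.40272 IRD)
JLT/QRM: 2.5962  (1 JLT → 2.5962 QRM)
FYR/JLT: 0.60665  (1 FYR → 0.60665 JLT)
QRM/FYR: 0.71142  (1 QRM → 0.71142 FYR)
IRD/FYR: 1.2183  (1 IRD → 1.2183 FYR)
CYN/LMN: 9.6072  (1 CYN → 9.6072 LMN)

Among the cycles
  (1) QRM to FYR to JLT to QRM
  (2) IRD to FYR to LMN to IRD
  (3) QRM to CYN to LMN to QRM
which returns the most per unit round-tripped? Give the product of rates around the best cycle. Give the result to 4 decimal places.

(1) 0.71142 × 0.60665 × 2.5962 = 1.12048
(2) 1.2183 × 1.9522 × 0.40272 = 0.95782
(3) 0.14145 × 9.6072 × 0.72552 = 0.98594
Highest is cycle (1) at 1.1205 (>1, arbitrage).

1.1205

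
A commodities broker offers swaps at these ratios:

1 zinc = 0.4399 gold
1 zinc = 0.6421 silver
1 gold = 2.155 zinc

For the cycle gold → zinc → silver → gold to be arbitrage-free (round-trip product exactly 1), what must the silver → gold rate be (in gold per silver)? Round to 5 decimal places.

Known legs of the cycle: 2.155 × 0.6421 = 1.3837255
For no arbitrage the full-cycle product must be 1, so the missing rate is 1 / 1.3837255 ≈ 0.7226867.

0.72269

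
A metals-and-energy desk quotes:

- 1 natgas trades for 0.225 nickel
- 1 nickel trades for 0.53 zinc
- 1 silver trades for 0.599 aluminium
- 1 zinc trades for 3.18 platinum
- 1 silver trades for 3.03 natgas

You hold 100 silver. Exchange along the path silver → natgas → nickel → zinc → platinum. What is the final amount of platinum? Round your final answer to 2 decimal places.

100 silver × 3.03 = 303 natgas
303 natgas × 0.225 = 68.175 nickel
68.175 nickel × 0.53 = 36.13275 zinc
36.13275 zinc × 3.18 = 114.902145 platinum

114.90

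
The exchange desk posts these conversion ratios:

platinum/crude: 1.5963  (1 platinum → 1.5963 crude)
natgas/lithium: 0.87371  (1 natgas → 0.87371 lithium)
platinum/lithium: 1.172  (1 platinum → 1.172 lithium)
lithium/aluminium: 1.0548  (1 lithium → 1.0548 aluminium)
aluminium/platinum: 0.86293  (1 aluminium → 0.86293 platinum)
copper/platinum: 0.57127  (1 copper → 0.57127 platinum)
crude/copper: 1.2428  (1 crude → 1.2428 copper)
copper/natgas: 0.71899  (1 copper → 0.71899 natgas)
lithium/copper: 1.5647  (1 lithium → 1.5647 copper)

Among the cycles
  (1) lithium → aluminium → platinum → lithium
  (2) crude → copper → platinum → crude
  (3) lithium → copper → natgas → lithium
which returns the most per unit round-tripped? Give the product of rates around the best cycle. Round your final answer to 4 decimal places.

(1) 1.0548 × 0.86293 × 1.172 = 1.06678
(2) 1.2428 × 0.57127 × 1.5963 = 1.13333
(3) 1.5647 × 0.71899 × 0.87371 = 0.98293
Highest is cycle (2) at 1.1333 (>1, arbitrage).

1.1333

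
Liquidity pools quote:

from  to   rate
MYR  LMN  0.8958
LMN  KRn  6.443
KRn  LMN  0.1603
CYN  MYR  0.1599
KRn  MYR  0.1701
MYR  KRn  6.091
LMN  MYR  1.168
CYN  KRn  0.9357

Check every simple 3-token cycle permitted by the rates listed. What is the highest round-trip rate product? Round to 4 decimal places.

MYR→KRn→LMN→MYR: 6.091 × 0.1603 × 1.168 = 1.14042
MYR→LMN→KRn→MYR: 0.8958 × 6.443 × 0.1701 = 0.98176
Maximum is MYR→KRn→LMN→MYR at 1.1404; arbitrage exists.

1.1404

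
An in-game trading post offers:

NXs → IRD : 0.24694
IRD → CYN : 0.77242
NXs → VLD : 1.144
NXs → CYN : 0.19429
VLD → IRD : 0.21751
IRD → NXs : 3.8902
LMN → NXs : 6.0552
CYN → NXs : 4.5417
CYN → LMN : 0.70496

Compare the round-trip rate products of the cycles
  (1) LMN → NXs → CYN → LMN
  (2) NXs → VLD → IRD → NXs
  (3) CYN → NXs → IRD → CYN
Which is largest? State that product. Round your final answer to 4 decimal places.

0.9680

(1) 6.0552 × 0.19429 × 0.70496 = 0.82936
(2) 1.144 × 0.21751 × 3.8902 = 0.96800
(3) 4.5417 × 0.24694 × 0.77242 = 0.86629
Highest is cycle (2) at 0.9680 (≤1, no arbitrage).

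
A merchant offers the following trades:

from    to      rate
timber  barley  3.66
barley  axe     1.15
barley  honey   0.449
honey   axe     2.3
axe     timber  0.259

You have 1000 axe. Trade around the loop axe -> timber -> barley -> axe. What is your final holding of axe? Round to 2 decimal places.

1000 axe × 0.259 = 259 timber
259 timber × 3.66 = 947.94 barley
947.94 barley × 1.15 = 1090.131 axe

1090.13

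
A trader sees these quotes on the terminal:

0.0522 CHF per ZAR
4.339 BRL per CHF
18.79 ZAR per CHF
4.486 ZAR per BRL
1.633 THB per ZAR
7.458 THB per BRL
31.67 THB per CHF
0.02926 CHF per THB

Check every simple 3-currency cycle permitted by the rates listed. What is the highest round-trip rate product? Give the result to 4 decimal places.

1.0161

ZAR→CHF→BRL→ZAR: 0.0522 × 4.339 × 4.486 = 1.01606
CHF→BRL→THB→CHF: 4.339 × 7.458 × 0.02926 = 0.94686
ZAR→THB→CHF→ZAR: 1.633 × 0.02926 × 18.79 = 0.89782
Maximum is ZAR→CHF→BRL→ZAR at 1.0161; arbitrage exists.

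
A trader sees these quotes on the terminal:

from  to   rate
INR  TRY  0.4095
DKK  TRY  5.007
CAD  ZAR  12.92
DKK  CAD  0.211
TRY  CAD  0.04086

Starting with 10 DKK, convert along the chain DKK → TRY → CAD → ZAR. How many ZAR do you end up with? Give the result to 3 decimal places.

26.433

10 DKK × 5.007 = 50.07 TRY
50.07 TRY × 0.04086 = 2.0458602 CAD
2.0458602 CAD × 12.92 = 26.432513784 ZAR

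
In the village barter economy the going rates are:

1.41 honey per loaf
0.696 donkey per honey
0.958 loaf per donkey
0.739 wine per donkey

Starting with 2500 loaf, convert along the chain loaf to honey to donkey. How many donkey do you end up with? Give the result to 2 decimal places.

2453.40

2500 loaf × 1.41 = 3525 honey
3525 honey × 0.696 = 2453.4 donkey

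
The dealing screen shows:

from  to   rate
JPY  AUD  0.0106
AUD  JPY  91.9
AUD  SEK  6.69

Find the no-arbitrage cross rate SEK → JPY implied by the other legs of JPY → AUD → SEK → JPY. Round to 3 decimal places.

Known legs of the cycle: 0.0106 × 6.69 = 0.070914
For no arbitrage the full-cycle product must be 1, so the missing rate is 1 / 0.070914 ≈ 14.10159.

14.102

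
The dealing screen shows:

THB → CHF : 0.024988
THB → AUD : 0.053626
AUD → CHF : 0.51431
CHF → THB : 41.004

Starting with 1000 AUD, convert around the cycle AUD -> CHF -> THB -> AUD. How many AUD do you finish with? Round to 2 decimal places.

1000 AUD × 0.51431 = 514.31 CHF
514.31 CHF × 41.004 = 21088.76724 THB
21088.76724 THB × 0.053626 = 1130.90623201224 AUD

1130.91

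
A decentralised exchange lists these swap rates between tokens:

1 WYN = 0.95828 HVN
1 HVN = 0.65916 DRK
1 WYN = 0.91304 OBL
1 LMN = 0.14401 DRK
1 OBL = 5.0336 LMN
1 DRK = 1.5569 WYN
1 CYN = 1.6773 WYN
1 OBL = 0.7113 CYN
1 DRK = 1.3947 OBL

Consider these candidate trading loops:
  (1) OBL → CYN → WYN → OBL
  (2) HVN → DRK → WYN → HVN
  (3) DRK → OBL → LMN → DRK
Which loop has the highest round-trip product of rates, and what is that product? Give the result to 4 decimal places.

(1) 0.7113 × 1.6773 × 0.91304 = 1.08931
(2) 0.65916 × 1.5569 × 0.95828 = 0.98343
(3) 1.3947 × 5.0336 × 0.14401 = 1.01100
Highest is cycle (1) at 1.0893 (>1, arbitrage).

1.0893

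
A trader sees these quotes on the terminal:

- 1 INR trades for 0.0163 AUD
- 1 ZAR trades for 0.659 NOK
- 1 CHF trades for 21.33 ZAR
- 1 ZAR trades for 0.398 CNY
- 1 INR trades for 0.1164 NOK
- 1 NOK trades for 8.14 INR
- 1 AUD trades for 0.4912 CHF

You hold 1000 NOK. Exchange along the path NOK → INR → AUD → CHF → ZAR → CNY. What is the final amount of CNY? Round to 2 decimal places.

553.28

1000 NOK × 8.14 = 8140 INR
8140 INR × 0.0163 = 132.682 AUD
132.682 AUD × 0.4912 = 65.1733984 CHF
65.1733984 CHF × 21.33 = 1390.148587872 ZAR
1390.148587872 ZAR × 0.398 = 553.279137973056 CNY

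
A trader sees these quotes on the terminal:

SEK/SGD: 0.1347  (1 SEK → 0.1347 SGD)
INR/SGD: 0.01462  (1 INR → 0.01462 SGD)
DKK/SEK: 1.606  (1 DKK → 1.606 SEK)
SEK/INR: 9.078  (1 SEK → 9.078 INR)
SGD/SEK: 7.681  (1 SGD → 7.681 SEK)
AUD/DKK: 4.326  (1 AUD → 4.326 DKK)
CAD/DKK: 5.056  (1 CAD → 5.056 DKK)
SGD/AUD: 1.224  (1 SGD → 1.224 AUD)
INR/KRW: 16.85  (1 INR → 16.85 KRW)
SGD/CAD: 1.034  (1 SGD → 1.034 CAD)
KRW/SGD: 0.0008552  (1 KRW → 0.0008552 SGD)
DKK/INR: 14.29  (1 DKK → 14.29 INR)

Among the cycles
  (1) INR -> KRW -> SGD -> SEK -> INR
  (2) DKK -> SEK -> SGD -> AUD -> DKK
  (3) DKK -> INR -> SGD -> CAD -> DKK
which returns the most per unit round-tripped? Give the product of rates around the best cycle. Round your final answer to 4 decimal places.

1.1455

(1) 16.85 × 0.0008552 × 7.681 × 9.078 = 1.00479
(2) 1.606 × 0.1347 × 1.224 × 4.326 = 1.14546
(3) 14.29 × 0.01462 × 1.034 × 5.056 = 1.09221
Highest is cycle (2) at 1.1455 (>1, arbitrage).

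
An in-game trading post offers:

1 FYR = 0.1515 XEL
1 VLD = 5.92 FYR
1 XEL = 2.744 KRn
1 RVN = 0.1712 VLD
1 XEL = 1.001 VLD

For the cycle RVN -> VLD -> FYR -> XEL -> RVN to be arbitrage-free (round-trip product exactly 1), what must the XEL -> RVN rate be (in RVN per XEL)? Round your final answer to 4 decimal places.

Known legs of the cycle: 0.1712 × 5.92 × 0.1515 = 0.153545856
For no arbitrage the full-cycle product must be 1, so the missing rate is 1 / 0.153545856 ≈ 6.512712.

6.5127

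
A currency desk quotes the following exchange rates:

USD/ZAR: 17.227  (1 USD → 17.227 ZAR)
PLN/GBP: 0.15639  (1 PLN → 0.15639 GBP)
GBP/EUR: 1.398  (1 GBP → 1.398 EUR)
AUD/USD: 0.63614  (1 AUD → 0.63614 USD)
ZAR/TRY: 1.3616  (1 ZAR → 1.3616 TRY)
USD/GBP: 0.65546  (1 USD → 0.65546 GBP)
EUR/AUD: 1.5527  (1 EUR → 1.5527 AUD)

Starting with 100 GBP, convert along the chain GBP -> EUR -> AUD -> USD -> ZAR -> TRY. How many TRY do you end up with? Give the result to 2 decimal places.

100 GBP × 1.398 = 139.8 EUR
139.8 EUR × 1.5527 = 217.06746 AUD
217.06746 AUD × 0.63614 = 138.0852940044 USD
138.0852940044 USD × 17.227 = 2378.7953598137988 ZAR
2378.7953598137988 ZAR × 1.3616 = 3238.96776192246844608 TRY

3238.97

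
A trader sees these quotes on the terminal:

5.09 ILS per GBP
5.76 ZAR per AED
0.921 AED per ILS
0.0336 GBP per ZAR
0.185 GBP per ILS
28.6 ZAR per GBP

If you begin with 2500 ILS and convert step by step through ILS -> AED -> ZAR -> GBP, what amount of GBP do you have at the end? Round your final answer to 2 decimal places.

445.62

2500 ILS × 0.921 = 2302.5 AED
2302.5 AED × 5.76 = 13262.4 ZAR
13262.4 ZAR × 0.0336 = 445.61664 GBP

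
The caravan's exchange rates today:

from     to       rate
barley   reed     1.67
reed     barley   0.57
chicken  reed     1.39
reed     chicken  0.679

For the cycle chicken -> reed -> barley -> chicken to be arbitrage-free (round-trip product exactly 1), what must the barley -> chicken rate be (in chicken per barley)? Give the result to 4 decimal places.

Known legs of the cycle: 1.39 × 0.57 = 0.7923
For no arbitrage the full-cycle product must be 1, so the missing rate is 1 / 0.7923 ≈ 1.262148.

1.2621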